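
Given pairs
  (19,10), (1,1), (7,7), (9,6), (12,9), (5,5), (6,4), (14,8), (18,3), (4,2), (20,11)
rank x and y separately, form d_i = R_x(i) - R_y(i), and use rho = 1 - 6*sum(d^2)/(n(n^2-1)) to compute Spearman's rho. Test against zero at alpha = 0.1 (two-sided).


Step 1: Rank x and y separately (midranks; no ties here).
rank(x): 19->10, 1->1, 7->5, 9->6, 12->7, 5->3, 6->4, 14->8, 18->9, 4->2, 20->11
rank(y): 10->10, 1->1, 7->7, 6->6, 9->9, 5->5, 4->4, 8->8, 3->3, 2->2, 11->11
Step 2: d_i = R_x(i) - R_y(i); compute d_i^2.
  (10-10)^2=0, (1-1)^2=0, (5-7)^2=4, (6-6)^2=0, (7-9)^2=4, (3-5)^2=4, (4-4)^2=0, (8-8)^2=0, (9-3)^2=36, (2-2)^2=0, (11-11)^2=0
sum(d^2) = 48.
Step 3: rho = 1 - 6*48 / (11*(11^2 - 1)) = 1 - 288/1320 = 0.781818.
Step 4: Under H0, t = rho * sqrt((n-2)/(1-rho^2)) = 3.7617 ~ t(9).
Step 5: Two-sided p-value from the t-distribution with 9 df = 0.004473.
Step 6: alpha = 0.1. reject H0.

rho = 0.7818, p = 0.004473, reject H0 at alpha = 0.1.


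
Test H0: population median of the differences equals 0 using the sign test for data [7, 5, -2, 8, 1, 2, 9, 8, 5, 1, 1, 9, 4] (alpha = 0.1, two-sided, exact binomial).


Step 1: Discard zero differences. Original n = 13; n_eff = number of nonzero differences = 13.
Nonzero differences (with sign): +7, +5, -2, +8, +1, +2, +9, +8, +5, +1, +1, +9, +4
Step 2: Count signs: positive = 12, negative = 1.
Step 3: Under H0: P(positive) = 0.5, so the number of positives S ~ Bin(13, 0.5).
Step 4: Two-sided exact p-value = sum of Bin(13,0.5) probabilities at or below the observed probability = 0.003418.
Step 5: alpha = 0.1. reject H0.

n_eff = 13, pos = 12, neg = 1, p = 0.003418, reject H0.


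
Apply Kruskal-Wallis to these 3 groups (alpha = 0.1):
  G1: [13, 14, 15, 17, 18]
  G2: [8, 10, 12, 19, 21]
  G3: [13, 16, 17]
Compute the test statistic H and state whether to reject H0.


Step 1: Combine all N = 13 observations and assign midranks.
sorted (value, group, rank): (8,G2,1), (10,G2,2), (12,G2,3), (13,G1,4.5), (13,G3,4.5), (14,G1,6), (15,G1,7), (16,G3,8), (17,G1,9.5), (17,G3,9.5), (18,G1,11), (19,G2,12), (21,G2,13)
Step 2: Sum ranks within each group.
R_1 = 38 (n_1 = 5)
R_2 = 31 (n_2 = 5)
R_3 = 22 (n_3 = 3)
Step 3: H = 12/(N(N+1)) * sum(R_i^2/n_i) - 3(N+1)
     = 12/(13*14) * (38^2/5 + 31^2/5 + 22^2/3) - 3*14
     = 0.065934 * 642.333 - 42
     = 0.351648.
Step 4: Ties present; correction factor C = 1 - 12/(13^3 - 13) = 0.994505. Corrected H = 0.351648 / 0.994505 = 0.353591.
Step 5: Under H0, H ~ chi^2(2); p-value = 0.837951.
Step 6: alpha = 0.1. fail to reject H0.

H = 0.3536, df = 2, p = 0.837951, fail to reject H0.


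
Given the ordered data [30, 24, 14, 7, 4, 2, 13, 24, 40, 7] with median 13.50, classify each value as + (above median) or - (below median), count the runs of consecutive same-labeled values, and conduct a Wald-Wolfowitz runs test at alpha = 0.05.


Step 1: Compute median = 13.50; label A = above, B = below.
Labels in order: AAABBBBAAB  (n_A = 5, n_B = 5)
Step 2: Count runs R = 4.
Step 3: Under H0 (random ordering), E[R] = 2*n_A*n_B/(n_A+n_B) + 1 = 2*5*5/10 + 1 = 6.0000.
        Var[R] = 2*n_A*n_B*(2*n_A*n_B - n_A - n_B) / ((n_A+n_B)^2 * (n_A+n_B-1)) = 2000/900 = 2.2222.
        SD[R] = 1.4907.
Step 4: Continuity-corrected z = (R + 0.5 - E[R]) / SD[R] = (4 + 0.5 - 6.0000) / 1.4907 = -1.0062.
Step 5: Two-sided p-value via normal approximation = 2*(1 - Phi(|z|)) = 0.314305.
Step 6: alpha = 0.05. fail to reject H0.

R = 4, z = -1.0062, p = 0.314305, fail to reject H0.


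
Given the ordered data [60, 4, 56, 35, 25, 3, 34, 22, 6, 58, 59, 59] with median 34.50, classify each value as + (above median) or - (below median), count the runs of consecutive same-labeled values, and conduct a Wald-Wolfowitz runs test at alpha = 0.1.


Step 1: Compute median = 34.50; label A = above, B = below.
Labels in order: ABAABBBBBAAA  (n_A = 6, n_B = 6)
Step 2: Count runs R = 5.
Step 3: Under H0 (random ordering), E[R] = 2*n_A*n_B/(n_A+n_B) + 1 = 2*6*6/12 + 1 = 7.0000.
        Var[R] = 2*n_A*n_B*(2*n_A*n_B - n_A - n_B) / ((n_A+n_B)^2 * (n_A+n_B-1)) = 4320/1584 = 2.7273.
        SD[R] = 1.6514.
Step 4: Continuity-corrected z = (R + 0.5 - E[R]) / SD[R] = (5 + 0.5 - 7.0000) / 1.6514 = -0.9083.
Step 5: Two-sided p-value via normal approximation = 2*(1 - Phi(|z|)) = 0.363722.
Step 6: alpha = 0.1. fail to reject H0.

R = 5, z = -0.9083, p = 0.363722, fail to reject H0.


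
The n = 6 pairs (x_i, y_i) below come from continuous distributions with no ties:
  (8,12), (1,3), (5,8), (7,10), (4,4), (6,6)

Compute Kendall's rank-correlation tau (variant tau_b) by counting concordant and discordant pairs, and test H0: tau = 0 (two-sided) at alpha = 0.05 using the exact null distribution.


Step 1: Enumerate the 15 unordered pairs (i,j) with i<j and classify each by sign(x_j-x_i) * sign(y_j-y_i).
  (1,2):dx=-7,dy=-9->C; (1,3):dx=-3,dy=-4->C; (1,4):dx=-1,dy=-2->C; (1,5):dx=-4,dy=-8->C
  (1,6):dx=-2,dy=-6->C; (2,3):dx=+4,dy=+5->C; (2,4):dx=+6,dy=+7->C; (2,5):dx=+3,dy=+1->C
  (2,6):dx=+5,dy=+3->C; (3,4):dx=+2,dy=+2->C; (3,5):dx=-1,dy=-4->C; (3,6):dx=+1,dy=-2->D
  (4,5):dx=-3,dy=-6->C; (4,6):dx=-1,dy=-4->C; (5,6):dx=+2,dy=+2->C
Step 2: C = 14, D = 1, total pairs = 15.
Step 3: tau = (C - D)/(n(n-1)/2) = (14 - 1)/15 = 0.866667.
Step 4: Exact two-sided p-value (enumerate n! = 720 permutations of y under H0): p = 0.016667.
Step 5: alpha = 0.05. reject H0.

tau_b = 0.8667 (C=14, D=1), p = 0.016667, reject H0.


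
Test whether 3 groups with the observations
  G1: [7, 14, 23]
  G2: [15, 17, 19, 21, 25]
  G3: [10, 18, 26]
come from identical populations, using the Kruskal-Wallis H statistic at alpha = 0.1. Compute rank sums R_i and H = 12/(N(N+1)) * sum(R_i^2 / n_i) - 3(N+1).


Step 1: Combine all N = 11 observations and assign midranks.
sorted (value, group, rank): (7,G1,1), (10,G3,2), (14,G1,3), (15,G2,4), (17,G2,5), (18,G3,6), (19,G2,7), (21,G2,8), (23,G1,9), (25,G2,10), (26,G3,11)
Step 2: Sum ranks within each group.
R_1 = 13 (n_1 = 3)
R_2 = 34 (n_2 = 5)
R_3 = 19 (n_3 = 3)
Step 3: H = 12/(N(N+1)) * sum(R_i^2/n_i) - 3(N+1)
     = 12/(11*12) * (13^2/3 + 34^2/5 + 19^2/3) - 3*12
     = 0.090909 * 407.867 - 36
     = 1.078788.
Step 4: No ties, so H is used without correction.
Step 5: Under H0, H ~ chi^2(2); p-value = 0.583102.
Step 6: alpha = 0.1. fail to reject H0.

H = 1.0788, df = 2, p = 0.583102, fail to reject H0.


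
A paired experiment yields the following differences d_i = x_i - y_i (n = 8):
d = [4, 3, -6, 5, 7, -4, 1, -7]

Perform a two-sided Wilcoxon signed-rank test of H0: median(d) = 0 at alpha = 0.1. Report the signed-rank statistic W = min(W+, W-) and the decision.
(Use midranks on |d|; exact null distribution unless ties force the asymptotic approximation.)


Step 1: Drop any zero differences (none here) and take |d_i|.
|d| = [4, 3, 6, 5, 7, 4, 1, 7]
Step 2: Midrank |d_i| (ties get averaged ranks).
ranks: |4|->3.5, |3|->2, |6|->6, |5|->5, |7|->7.5, |4|->3.5, |1|->1, |7|->7.5
Step 3: Attach original signs; sum ranks with positive sign and with negative sign.
W+ = 3.5 + 2 + 5 + 7.5 + 1 = 19
W- = 6 + 3.5 + 7.5 = 17
(Check: W+ + W- = 36 should equal n(n+1)/2 = 36.)
Step 4: Test statistic W = min(W+, W-) = 17.
Step 5: Ties in |d|, so use the tie-corrected normal approximation.
        E[W] = n(n+1)/4 = 8*9/4 = 18.
        Tie groups: |d|=4 (t=2), |d|=7 (t=2); sum(t^3 - t) = 12.
        Var[W] = n(n+1)(2n+1)/24 - sum(t^3-t)/48 = 1224/24 - 12/48 = 50.75.
        z = (W - E[W]) / sqrt(Var[W]) = (17 - 18) / 7.1239 = -0.1404.
        Two-sided p = 2*Phi(z) = 0.888366.
Step 6: alpha = 0.1. fail to reject H0.

W+ = 19, W- = 17, W = min = 17, p = 0.888366, fail to reject H0.


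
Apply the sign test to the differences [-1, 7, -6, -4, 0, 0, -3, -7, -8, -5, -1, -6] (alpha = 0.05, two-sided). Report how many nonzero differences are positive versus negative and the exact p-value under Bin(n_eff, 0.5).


Step 1: Discard zero differences. Original n = 12; n_eff = number of nonzero differences = 10.
Nonzero differences (with sign): -1, +7, -6, -4, -3, -7, -8, -5, -1, -6
Step 2: Count signs: positive = 1, negative = 9.
Step 3: Under H0: P(positive) = 0.5, so the number of positives S ~ Bin(10, 0.5).
Step 4: Two-sided exact p-value = sum of Bin(10,0.5) probabilities at or below the observed probability = 0.021484.
Step 5: alpha = 0.05. reject H0.

n_eff = 10, pos = 1, neg = 9, p = 0.021484, reject H0.


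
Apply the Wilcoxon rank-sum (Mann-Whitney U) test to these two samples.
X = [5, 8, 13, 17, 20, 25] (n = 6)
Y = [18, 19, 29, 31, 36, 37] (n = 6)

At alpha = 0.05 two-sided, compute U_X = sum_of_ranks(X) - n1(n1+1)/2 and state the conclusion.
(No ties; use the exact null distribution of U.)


Step 1: Combine and sort all 12 observations; assign midranks.
sorted (value, group): (5,X), (8,X), (13,X), (17,X), (18,Y), (19,Y), (20,X), (25,X), (29,Y), (31,Y), (36,Y), (37,Y)
ranks: 5->1, 8->2, 13->3, 17->4, 18->5, 19->6, 20->7, 25->8, 29->9, 31->10, 36->11, 37->12
Step 2: Rank sum for X: R1 = 1 + 2 + 3 + 4 + 7 + 8 = 25.
Step 3: U_X = R1 - n1(n1+1)/2 = 25 - 6*7/2 = 25 - 21 = 4.
       U_Y = n1*n2 - U_X = 36 - 4 = 32.
Step 4: No ties, so the exact null distribution of U (based on enumerating the C(12,6) = 924 equally likely rank assignments) gives the two-sided p-value.
Step 5: p-value = 0.025974; compare to alpha = 0.05. reject H0.

U_X = 4, p = 0.025974, reject H0 at alpha = 0.05.


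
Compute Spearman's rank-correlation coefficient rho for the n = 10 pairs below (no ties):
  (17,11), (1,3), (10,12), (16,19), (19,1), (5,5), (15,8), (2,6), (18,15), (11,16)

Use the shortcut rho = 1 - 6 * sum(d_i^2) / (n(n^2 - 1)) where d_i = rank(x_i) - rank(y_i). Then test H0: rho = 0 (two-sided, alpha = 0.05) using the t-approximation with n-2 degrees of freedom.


Step 1: Rank x and y separately (midranks; no ties here).
rank(x): 17->8, 1->1, 10->4, 16->7, 19->10, 5->3, 15->6, 2->2, 18->9, 11->5
rank(y): 11->6, 3->2, 12->7, 19->10, 1->1, 5->3, 8->5, 6->4, 15->8, 16->9
Step 2: d_i = R_x(i) - R_y(i); compute d_i^2.
  (8-6)^2=4, (1-2)^2=1, (4-7)^2=9, (7-10)^2=9, (10-1)^2=81, (3-3)^2=0, (6-5)^2=1, (2-4)^2=4, (9-8)^2=1, (5-9)^2=16
sum(d^2) = 126.
Step 3: rho = 1 - 6*126 / (10*(10^2 - 1)) = 1 - 756/990 = 0.236364.
Step 4: Under H0, t = rho * sqrt((n-2)/(1-rho^2)) = 0.6880 ~ t(8).
Step 5: Two-sided p-value from the t-distribution with 8 df = 0.510885.
Step 6: alpha = 0.05. fail to reject H0.

rho = 0.2364, p = 0.510885, fail to reject H0 at alpha = 0.05.


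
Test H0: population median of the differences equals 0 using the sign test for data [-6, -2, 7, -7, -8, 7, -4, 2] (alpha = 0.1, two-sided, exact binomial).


Step 1: Discard zero differences. Original n = 8; n_eff = number of nonzero differences = 8.
Nonzero differences (with sign): -6, -2, +7, -7, -8, +7, -4, +2
Step 2: Count signs: positive = 3, negative = 5.
Step 3: Under H0: P(positive) = 0.5, so the number of positives S ~ Bin(8, 0.5).
Step 4: Two-sided exact p-value = sum of Bin(8,0.5) probabilities at or below the observed probability = 0.726562.
Step 5: alpha = 0.1. fail to reject H0.

n_eff = 8, pos = 3, neg = 5, p = 0.726562, fail to reject H0.


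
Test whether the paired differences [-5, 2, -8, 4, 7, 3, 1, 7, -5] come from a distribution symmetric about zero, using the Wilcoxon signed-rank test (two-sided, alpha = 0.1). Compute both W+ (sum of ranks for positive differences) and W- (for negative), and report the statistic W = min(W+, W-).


Step 1: Drop any zero differences (none here) and take |d_i|.
|d| = [5, 2, 8, 4, 7, 3, 1, 7, 5]
Step 2: Midrank |d_i| (ties get averaged ranks).
ranks: |5|->5.5, |2|->2, |8|->9, |4|->4, |7|->7.5, |3|->3, |1|->1, |7|->7.5, |5|->5.5
Step 3: Attach original signs; sum ranks with positive sign and with negative sign.
W+ = 2 + 4 + 7.5 + 3 + 1 + 7.5 = 25
W- = 5.5 + 9 + 5.5 = 20
(Check: W+ + W- = 45 should equal n(n+1)/2 = 45.)
Step 4: Test statistic W = min(W+, W-) = 20.
Step 5: Ties in |d|, so use the tie-corrected normal approximation.
        E[W] = n(n+1)/4 = 9*10/4 = 22.5.
        Tie groups: |d|=5 (t=2), |d|=7 (t=2); sum(t^3 - t) = 12.
        Var[W] = n(n+1)(2n+1)/24 - sum(t^3-t)/48 = 1710/24 - 12/48 = 71.
        z = (W - E[W]) / sqrt(Var[W]) = (20 - 22.5) / 8.4261 = -0.2967.
        Two-sided p = 2*Phi(z) = 0.766699.
Step 6: alpha = 0.1. fail to reject H0.

W+ = 25, W- = 20, W = min = 20, p = 0.766699, fail to reject H0.


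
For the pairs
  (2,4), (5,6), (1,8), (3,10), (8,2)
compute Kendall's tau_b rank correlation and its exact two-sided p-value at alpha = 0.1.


Step 1: Enumerate the 10 unordered pairs (i,j) with i<j and classify each by sign(x_j-x_i) * sign(y_j-y_i).
  (1,2):dx=+3,dy=+2->C; (1,3):dx=-1,dy=+4->D; (1,4):dx=+1,dy=+6->C; (1,5):dx=+6,dy=-2->D
  (2,3):dx=-4,dy=+2->D; (2,4):dx=-2,dy=+4->D; (2,5):dx=+3,dy=-4->D; (3,4):dx=+2,dy=+2->C
  (3,5):dx=+7,dy=-6->D; (4,5):dx=+5,dy=-8->D
Step 2: C = 3, D = 7, total pairs = 10.
Step 3: tau = (C - D)/(n(n-1)/2) = (3 - 7)/10 = -0.400000.
Step 4: Exact two-sided p-value (enumerate n! = 120 permutations of y under H0): p = 0.483333.
Step 5: alpha = 0.1. fail to reject H0.

tau_b = -0.4000 (C=3, D=7), p = 0.483333, fail to reject H0.


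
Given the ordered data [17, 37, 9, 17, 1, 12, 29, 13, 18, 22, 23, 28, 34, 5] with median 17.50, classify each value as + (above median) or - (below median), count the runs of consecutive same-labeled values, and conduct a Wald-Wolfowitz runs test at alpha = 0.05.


Step 1: Compute median = 17.50; label A = above, B = below.
Labels in order: BABBBBABAAAAAB  (n_A = 7, n_B = 7)
Step 2: Count runs R = 7.
Step 3: Under H0 (random ordering), E[R] = 2*n_A*n_B/(n_A+n_B) + 1 = 2*7*7/14 + 1 = 8.0000.
        Var[R] = 2*n_A*n_B*(2*n_A*n_B - n_A - n_B) / ((n_A+n_B)^2 * (n_A+n_B-1)) = 8232/2548 = 3.2308.
        SD[R] = 1.7974.
Step 4: Continuity-corrected z = (R + 0.5 - E[R]) / SD[R] = (7 + 0.5 - 8.0000) / 1.7974 = -0.2782.
Step 5: Two-sided p-value via normal approximation = 2*(1 - Phi(|z|)) = 0.780879.
Step 6: alpha = 0.05. fail to reject H0.

R = 7, z = -0.2782, p = 0.780879, fail to reject H0.


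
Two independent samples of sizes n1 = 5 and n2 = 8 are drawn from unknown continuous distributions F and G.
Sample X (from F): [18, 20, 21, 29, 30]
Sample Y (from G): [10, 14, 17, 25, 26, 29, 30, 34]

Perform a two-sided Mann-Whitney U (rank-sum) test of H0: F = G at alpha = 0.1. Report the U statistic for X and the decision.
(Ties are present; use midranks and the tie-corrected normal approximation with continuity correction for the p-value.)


Step 1: Combine and sort all 13 observations; assign midranks.
sorted (value, group): (10,Y), (14,Y), (17,Y), (18,X), (20,X), (21,X), (25,Y), (26,Y), (29,X), (29,Y), (30,X), (30,Y), (34,Y)
ranks: 10->1, 14->2, 17->3, 18->4, 20->5, 21->6, 25->7, 26->8, 29->9.5, 29->9.5, 30->11.5, 30->11.5, 34->13
Step 2: Rank sum for X: R1 = 4 + 5 + 6 + 9.5 + 11.5 = 36.
Step 3: U_X = R1 - n1(n1+1)/2 = 36 - 5*6/2 = 36 - 15 = 21.
       U_Y = n1*n2 - U_X = 40 - 21 = 19.
Step 4: Ties are present, so use the tie-corrected normal approximation (with continuity correction) for the p-value.
Step 5: p-value = 0.941492; compare to alpha = 0.1. fail to reject H0.

U_X = 21, p = 0.941492, fail to reject H0 at alpha = 0.1.


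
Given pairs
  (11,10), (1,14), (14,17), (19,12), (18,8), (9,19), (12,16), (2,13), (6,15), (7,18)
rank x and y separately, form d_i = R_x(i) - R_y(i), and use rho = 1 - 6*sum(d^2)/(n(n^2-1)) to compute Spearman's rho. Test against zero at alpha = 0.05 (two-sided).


Step 1: Rank x and y separately (midranks; no ties here).
rank(x): 11->6, 1->1, 14->8, 19->10, 18->9, 9->5, 12->7, 2->2, 6->3, 7->4
rank(y): 10->2, 14->5, 17->8, 12->3, 8->1, 19->10, 16->7, 13->4, 15->6, 18->9
Step 2: d_i = R_x(i) - R_y(i); compute d_i^2.
  (6-2)^2=16, (1-5)^2=16, (8-8)^2=0, (10-3)^2=49, (9-1)^2=64, (5-10)^2=25, (7-7)^2=0, (2-4)^2=4, (3-6)^2=9, (4-9)^2=25
sum(d^2) = 208.
Step 3: rho = 1 - 6*208 / (10*(10^2 - 1)) = 1 - 1248/990 = -0.260606.
Step 4: Under H0, t = rho * sqrt((n-2)/(1-rho^2)) = -0.7635 ~ t(8).
Step 5: Two-sided p-value from the t-distribution with 8 df = 0.467089.
Step 6: alpha = 0.05. fail to reject H0.

rho = -0.2606, p = 0.467089, fail to reject H0 at alpha = 0.05.


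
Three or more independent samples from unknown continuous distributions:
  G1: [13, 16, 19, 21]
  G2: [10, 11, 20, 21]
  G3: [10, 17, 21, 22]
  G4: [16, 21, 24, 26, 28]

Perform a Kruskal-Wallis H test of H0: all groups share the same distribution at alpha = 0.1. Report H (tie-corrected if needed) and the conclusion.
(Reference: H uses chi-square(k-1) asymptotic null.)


Step 1: Combine all N = 17 observations and assign midranks.
sorted (value, group, rank): (10,G2,1.5), (10,G3,1.5), (11,G2,3), (13,G1,4), (16,G1,5.5), (16,G4,5.5), (17,G3,7), (19,G1,8), (20,G2,9), (21,G1,11.5), (21,G2,11.5), (21,G3,11.5), (21,G4,11.5), (22,G3,14), (24,G4,15), (26,G4,16), (28,G4,17)
Step 2: Sum ranks within each group.
R_1 = 29 (n_1 = 4)
R_2 = 25 (n_2 = 4)
R_3 = 34 (n_3 = 4)
R_4 = 65 (n_4 = 5)
Step 3: H = 12/(N(N+1)) * sum(R_i^2/n_i) - 3(N+1)
     = 12/(17*18) * (29^2/4 + 25^2/4 + 34^2/4 + 65^2/5) - 3*18
     = 0.039216 * 1500.5 - 54
     = 4.843137.
Step 4: Ties present; correction factor C = 1 - 72/(17^3 - 17) = 0.985294. Corrected H = 4.843137 / 0.985294 = 4.915423.
Step 5: Under H0, H ~ chi^2(3); p-value = 0.178096.
Step 6: alpha = 0.1. fail to reject H0.

H = 4.9154, df = 3, p = 0.178096, fail to reject H0.


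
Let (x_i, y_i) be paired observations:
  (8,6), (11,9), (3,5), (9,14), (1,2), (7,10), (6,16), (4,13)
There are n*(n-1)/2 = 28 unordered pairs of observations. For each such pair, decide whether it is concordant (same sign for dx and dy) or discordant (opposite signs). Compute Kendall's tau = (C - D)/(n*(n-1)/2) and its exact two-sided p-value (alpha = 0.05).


Step 1: Enumerate the 28 unordered pairs (i,j) with i<j and classify each by sign(x_j-x_i) * sign(y_j-y_i).
  (1,2):dx=+3,dy=+3->C; (1,3):dx=-5,dy=-1->C; (1,4):dx=+1,dy=+8->C; (1,5):dx=-7,dy=-4->C
  (1,6):dx=-1,dy=+4->D; (1,7):dx=-2,dy=+10->D; (1,8):dx=-4,dy=+7->D; (2,3):dx=-8,dy=-4->C
  (2,4):dx=-2,dy=+5->D; (2,5):dx=-10,dy=-7->C; (2,6):dx=-4,dy=+1->D; (2,7):dx=-5,dy=+7->D
  (2,8):dx=-7,dy=+4->D; (3,4):dx=+6,dy=+9->C; (3,5):dx=-2,dy=-3->C; (3,6):dx=+4,dy=+5->C
  (3,7):dx=+3,dy=+11->C; (3,8):dx=+1,dy=+8->C; (4,5):dx=-8,dy=-12->C; (4,6):dx=-2,dy=-4->C
  (4,7):dx=-3,dy=+2->D; (4,8):dx=-5,dy=-1->C; (5,6):dx=+6,dy=+8->C; (5,7):dx=+5,dy=+14->C
  (5,8):dx=+3,dy=+11->C; (6,7):dx=-1,dy=+6->D; (6,8):dx=-3,dy=+3->D; (7,8):dx=-2,dy=-3->C
Step 2: C = 18, D = 10, total pairs = 28.
Step 3: tau = (C - D)/(n(n-1)/2) = (18 - 10)/28 = 0.285714.
Step 4: Exact two-sided p-value (enumerate n! = 40320 permutations of y under H0): p = 0.398760.
Step 5: alpha = 0.05. fail to reject H0.

tau_b = 0.2857 (C=18, D=10), p = 0.398760, fail to reject H0.


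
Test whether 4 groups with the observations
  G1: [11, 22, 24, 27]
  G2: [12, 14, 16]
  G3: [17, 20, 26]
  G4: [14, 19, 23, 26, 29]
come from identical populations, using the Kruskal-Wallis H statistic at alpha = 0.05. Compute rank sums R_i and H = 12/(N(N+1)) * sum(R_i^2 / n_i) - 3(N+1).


Step 1: Combine all N = 15 observations and assign midranks.
sorted (value, group, rank): (11,G1,1), (12,G2,2), (14,G2,3.5), (14,G4,3.5), (16,G2,5), (17,G3,6), (19,G4,7), (20,G3,8), (22,G1,9), (23,G4,10), (24,G1,11), (26,G3,12.5), (26,G4,12.5), (27,G1,14), (29,G4,15)
Step 2: Sum ranks within each group.
R_1 = 35 (n_1 = 4)
R_2 = 10.5 (n_2 = 3)
R_3 = 26.5 (n_3 = 3)
R_4 = 48 (n_4 = 5)
Step 3: H = 12/(N(N+1)) * sum(R_i^2/n_i) - 3(N+1)
     = 12/(15*16) * (35^2/4 + 10.5^2/3 + 26.5^2/3 + 48^2/5) - 3*16
     = 0.050000 * 1037.88 - 48
     = 3.894167.
Step 4: Ties present; correction factor C = 1 - 12/(15^3 - 15) = 0.996429. Corrected H = 3.894167 / 0.996429 = 3.908124.
Step 5: Under H0, H ~ chi^2(3); p-value = 0.271557.
Step 6: alpha = 0.05. fail to reject H0.

H = 3.9081, df = 3, p = 0.271557, fail to reject H0.


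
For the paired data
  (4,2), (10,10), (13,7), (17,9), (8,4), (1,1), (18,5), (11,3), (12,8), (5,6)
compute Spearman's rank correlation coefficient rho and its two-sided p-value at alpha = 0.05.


Step 1: Rank x and y separately (midranks; no ties here).
rank(x): 4->2, 10->5, 13->8, 17->9, 8->4, 1->1, 18->10, 11->6, 12->7, 5->3
rank(y): 2->2, 10->10, 7->7, 9->9, 4->4, 1->1, 5->5, 3->3, 8->8, 6->6
Step 2: d_i = R_x(i) - R_y(i); compute d_i^2.
  (2-2)^2=0, (5-10)^2=25, (8-7)^2=1, (9-9)^2=0, (4-4)^2=0, (1-1)^2=0, (10-5)^2=25, (6-3)^2=9, (7-8)^2=1, (3-6)^2=9
sum(d^2) = 70.
Step 3: rho = 1 - 6*70 / (10*(10^2 - 1)) = 1 - 420/990 = 0.575758.
Step 4: Under H0, t = rho * sqrt((n-2)/(1-rho^2)) = 1.9917 ~ t(8).
Step 5: Two-sided p-value from the t-distribution with 8 df = 0.081553.
Step 6: alpha = 0.05. fail to reject H0.

rho = 0.5758, p = 0.081553, fail to reject H0 at alpha = 0.05.


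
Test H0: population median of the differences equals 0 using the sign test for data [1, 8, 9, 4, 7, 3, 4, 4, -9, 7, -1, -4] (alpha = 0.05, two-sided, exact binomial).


Step 1: Discard zero differences. Original n = 12; n_eff = number of nonzero differences = 12.
Nonzero differences (with sign): +1, +8, +9, +4, +7, +3, +4, +4, -9, +7, -1, -4
Step 2: Count signs: positive = 9, negative = 3.
Step 3: Under H0: P(positive) = 0.5, so the number of positives S ~ Bin(12, 0.5).
Step 4: Two-sided exact p-value = sum of Bin(12,0.5) probabilities at or below the observed probability = 0.145996.
Step 5: alpha = 0.05. fail to reject H0.

n_eff = 12, pos = 9, neg = 3, p = 0.145996, fail to reject H0.


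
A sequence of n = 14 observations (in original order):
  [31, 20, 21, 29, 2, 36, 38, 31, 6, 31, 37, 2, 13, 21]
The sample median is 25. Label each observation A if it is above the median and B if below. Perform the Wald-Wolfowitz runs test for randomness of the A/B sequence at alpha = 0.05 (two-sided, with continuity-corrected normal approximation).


Step 1: Compute median = 25; label A = above, B = below.
Labels in order: ABBABAAABAABBB  (n_A = 7, n_B = 7)
Step 2: Count runs R = 8.
Step 3: Under H0 (random ordering), E[R] = 2*n_A*n_B/(n_A+n_B) + 1 = 2*7*7/14 + 1 = 8.0000.
        Var[R] = 2*n_A*n_B*(2*n_A*n_B - n_A - n_B) / ((n_A+n_B)^2 * (n_A+n_B-1)) = 8232/2548 = 3.2308.
        SD[R] = 1.7974.
Step 4: R = E[R], so z = 0 with no continuity correction.
Step 5: Two-sided p-value via normal approximation = 2*(1 - Phi(|z|)) = 1.000000.
Step 6: alpha = 0.05. fail to reject H0.

R = 8, z = 0.0000, p = 1.000000, fail to reject H0.


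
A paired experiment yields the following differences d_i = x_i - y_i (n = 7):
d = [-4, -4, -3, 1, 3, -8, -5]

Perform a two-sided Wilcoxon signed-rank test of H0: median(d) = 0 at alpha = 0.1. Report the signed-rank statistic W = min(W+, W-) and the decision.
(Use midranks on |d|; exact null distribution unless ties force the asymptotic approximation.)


Step 1: Drop any zero differences (none here) and take |d_i|.
|d| = [4, 4, 3, 1, 3, 8, 5]
Step 2: Midrank |d_i| (ties get averaged ranks).
ranks: |4|->4.5, |4|->4.5, |3|->2.5, |1|->1, |3|->2.5, |8|->7, |5|->6
Step 3: Attach original signs; sum ranks with positive sign and with negative sign.
W+ = 1 + 2.5 = 3.5
W- = 4.5 + 4.5 + 2.5 + 7 + 6 = 24.5
(Check: W+ + W- = 28 should equal n(n+1)/2 = 28.)
Step 4: Test statistic W = min(W+, W-) = 3.5.
Step 5: Ties in |d|, so use the tie-corrected normal approximation.
        E[W] = n(n+1)/4 = 7*8/4 = 14.
        Tie groups: |d|=3 (t=2), |d|=4 (t=2); sum(t^3 - t) = 12.
        Var[W] = n(n+1)(2n+1)/24 - sum(t^3-t)/48 = 840/24 - 12/48 = 34.75.
        z = (W - E[W]) / sqrt(Var[W]) = (3.5 - 14) / 5.8949 = -1.7812.
        Two-sided p = 2*Phi(z) = 0.074880.
Step 6: alpha = 0.1. reject H0.

W+ = 3.5, W- = 24.5, W = min = 3.5, p = 0.074880, reject H0.


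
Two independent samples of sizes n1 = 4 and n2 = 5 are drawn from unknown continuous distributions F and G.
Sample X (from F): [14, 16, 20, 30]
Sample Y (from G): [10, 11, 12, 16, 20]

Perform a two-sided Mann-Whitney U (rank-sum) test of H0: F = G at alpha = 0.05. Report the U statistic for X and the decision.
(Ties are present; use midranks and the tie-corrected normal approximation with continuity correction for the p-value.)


Step 1: Combine and sort all 9 observations; assign midranks.
sorted (value, group): (10,Y), (11,Y), (12,Y), (14,X), (16,X), (16,Y), (20,X), (20,Y), (30,X)
ranks: 10->1, 11->2, 12->3, 14->4, 16->5.5, 16->5.5, 20->7.5, 20->7.5, 30->9
Step 2: Rank sum for X: R1 = 4 + 5.5 + 7.5 + 9 = 26.
Step 3: U_X = R1 - n1(n1+1)/2 = 26 - 4*5/2 = 26 - 10 = 16.
       U_Y = n1*n2 - U_X = 20 - 16 = 4.
Step 4: Ties are present, so use the tie-corrected normal approximation (with continuity correction) for the p-value.
Step 5: p-value = 0.174277; compare to alpha = 0.05. fail to reject H0.

U_X = 16, p = 0.174277, fail to reject H0 at alpha = 0.05.


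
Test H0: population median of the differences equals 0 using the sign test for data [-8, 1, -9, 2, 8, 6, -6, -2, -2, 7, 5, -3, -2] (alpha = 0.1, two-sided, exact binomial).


Step 1: Discard zero differences. Original n = 13; n_eff = number of nonzero differences = 13.
Nonzero differences (with sign): -8, +1, -9, +2, +8, +6, -6, -2, -2, +7, +5, -3, -2
Step 2: Count signs: positive = 6, negative = 7.
Step 3: Under H0: P(positive) = 0.5, so the number of positives S ~ Bin(13, 0.5).
Step 4: Two-sided exact p-value = sum of Bin(13,0.5) probabilities at or below the observed probability = 1.000000.
Step 5: alpha = 0.1. fail to reject H0.

n_eff = 13, pos = 6, neg = 7, p = 1.000000, fail to reject H0.


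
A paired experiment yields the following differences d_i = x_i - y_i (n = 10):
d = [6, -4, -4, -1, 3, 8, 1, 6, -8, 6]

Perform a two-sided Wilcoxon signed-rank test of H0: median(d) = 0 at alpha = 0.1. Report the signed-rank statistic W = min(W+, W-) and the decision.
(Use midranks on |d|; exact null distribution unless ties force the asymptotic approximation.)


Step 1: Drop any zero differences (none here) and take |d_i|.
|d| = [6, 4, 4, 1, 3, 8, 1, 6, 8, 6]
Step 2: Midrank |d_i| (ties get averaged ranks).
ranks: |6|->7, |4|->4.5, |4|->4.5, |1|->1.5, |3|->3, |8|->9.5, |1|->1.5, |6|->7, |8|->9.5, |6|->7
Step 3: Attach original signs; sum ranks with positive sign and with negative sign.
W+ = 7 + 3 + 9.5 + 1.5 + 7 + 7 = 35
W- = 4.5 + 4.5 + 1.5 + 9.5 = 20
(Check: W+ + W- = 55 should equal n(n+1)/2 = 55.)
Step 4: Test statistic W = min(W+, W-) = 20.
Step 5: Ties in |d|, so use the tie-corrected normal approximation.
        E[W] = n(n+1)/4 = 10*11/4 = 27.5.
        Tie groups: |d|=1 (t=2), |d|=4 (t=2), |d|=6 (t=3), |d|=8 (t=2); sum(t^3 - t) = 42.
        Var[W] = n(n+1)(2n+1)/24 - sum(t^3-t)/48 = 2310/24 - 42/48 = 95.375.
        z = (W - E[W]) / sqrt(Var[W]) = (20 - 27.5) / 9.7660 = -0.7680.
        Two-sided p = 2*Phi(z) = 0.442505.
Step 6: alpha = 0.1. fail to reject H0.

W+ = 35, W- = 20, W = min = 20, p = 0.442505, fail to reject H0.


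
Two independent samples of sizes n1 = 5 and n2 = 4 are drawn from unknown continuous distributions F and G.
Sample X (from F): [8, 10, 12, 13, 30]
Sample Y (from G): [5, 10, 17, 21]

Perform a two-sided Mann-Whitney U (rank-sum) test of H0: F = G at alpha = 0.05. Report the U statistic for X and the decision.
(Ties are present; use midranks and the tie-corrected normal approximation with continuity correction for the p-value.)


Step 1: Combine and sort all 9 observations; assign midranks.
sorted (value, group): (5,Y), (8,X), (10,X), (10,Y), (12,X), (13,X), (17,Y), (21,Y), (30,X)
ranks: 5->1, 8->2, 10->3.5, 10->3.5, 12->5, 13->6, 17->7, 21->8, 30->9
Step 2: Rank sum for X: R1 = 2 + 3.5 + 5 + 6 + 9 = 25.5.
Step 3: U_X = R1 - n1(n1+1)/2 = 25.5 - 5*6/2 = 25.5 - 15 = 10.5.
       U_Y = n1*n2 - U_X = 20 - 10.5 = 9.5.
Step 4: Ties are present, so use the tie-corrected normal approximation (with continuity correction) for the p-value.
Step 5: p-value = 1.000000; compare to alpha = 0.05. fail to reject H0.

U_X = 10.5, p = 1.000000, fail to reject H0 at alpha = 0.05.


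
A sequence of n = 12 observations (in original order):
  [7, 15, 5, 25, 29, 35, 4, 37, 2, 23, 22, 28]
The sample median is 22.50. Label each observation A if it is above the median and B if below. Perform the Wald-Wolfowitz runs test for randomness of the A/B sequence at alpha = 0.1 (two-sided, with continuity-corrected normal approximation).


Step 1: Compute median = 22.50; label A = above, B = below.
Labels in order: BBBAAABABABA  (n_A = 6, n_B = 6)
Step 2: Count runs R = 8.
Step 3: Under H0 (random ordering), E[R] = 2*n_A*n_B/(n_A+n_B) + 1 = 2*6*6/12 + 1 = 7.0000.
        Var[R] = 2*n_A*n_B*(2*n_A*n_B - n_A - n_B) / ((n_A+n_B)^2 * (n_A+n_B-1)) = 4320/1584 = 2.7273.
        SD[R] = 1.6514.
Step 4: Continuity-corrected z = (R - 0.5 - E[R]) / SD[R] = (8 - 0.5 - 7.0000) / 1.6514 = 0.3028.
Step 5: Two-sided p-value via normal approximation = 2*(1 - Phi(|z|)) = 0.762069.
Step 6: alpha = 0.1. fail to reject H0.

R = 8, z = 0.3028, p = 0.762069, fail to reject H0.


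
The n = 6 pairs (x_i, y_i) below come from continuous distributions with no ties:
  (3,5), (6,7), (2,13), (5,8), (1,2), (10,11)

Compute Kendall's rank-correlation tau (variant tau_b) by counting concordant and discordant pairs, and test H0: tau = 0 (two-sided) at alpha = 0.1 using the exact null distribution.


Step 1: Enumerate the 15 unordered pairs (i,j) with i<j and classify each by sign(x_j-x_i) * sign(y_j-y_i).
  (1,2):dx=+3,dy=+2->C; (1,3):dx=-1,dy=+8->D; (1,4):dx=+2,dy=+3->C; (1,5):dx=-2,dy=-3->C
  (1,6):dx=+7,dy=+6->C; (2,3):dx=-4,dy=+6->D; (2,4):dx=-1,dy=+1->D; (2,5):dx=-5,dy=-5->C
  (2,6):dx=+4,dy=+4->C; (3,4):dx=+3,dy=-5->D; (3,5):dx=-1,dy=-11->C; (3,6):dx=+8,dy=-2->D
  (4,5):dx=-4,dy=-6->C; (4,6):dx=+5,dy=+3->C; (5,6):dx=+9,dy=+9->C
Step 2: C = 10, D = 5, total pairs = 15.
Step 3: tau = (C - D)/(n(n-1)/2) = (10 - 5)/15 = 0.333333.
Step 4: Exact two-sided p-value (enumerate n! = 720 permutations of y under H0): p = 0.469444.
Step 5: alpha = 0.1. fail to reject H0.

tau_b = 0.3333 (C=10, D=5), p = 0.469444, fail to reject H0.


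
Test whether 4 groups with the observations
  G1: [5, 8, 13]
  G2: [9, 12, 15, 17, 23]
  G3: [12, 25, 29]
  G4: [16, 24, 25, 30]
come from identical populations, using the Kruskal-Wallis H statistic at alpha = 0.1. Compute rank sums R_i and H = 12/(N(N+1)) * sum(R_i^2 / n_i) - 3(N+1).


Step 1: Combine all N = 15 observations and assign midranks.
sorted (value, group, rank): (5,G1,1), (8,G1,2), (9,G2,3), (12,G2,4.5), (12,G3,4.5), (13,G1,6), (15,G2,7), (16,G4,8), (17,G2,9), (23,G2,10), (24,G4,11), (25,G3,12.5), (25,G4,12.5), (29,G3,14), (30,G4,15)
Step 2: Sum ranks within each group.
R_1 = 9 (n_1 = 3)
R_2 = 33.5 (n_2 = 5)
R_3 = 31 (n_3 = 3)
R_4 = 46.5 (n_4 = 4)
Step 3: H = 12/(N(N+1)) * sum(R_i^2/n_i) - 3(N+1)
     = 12/(15*16) * (9^2/3 + 33.5^2/5 + 31^2/3 + 46.5^2/4) - 3*16
     = 0.050000 * 1112.35 - 48
     = 7.617292.
Step 4: Ties present; correction factor C = 1 - 12/(15^3 - 15) = 0.996429. Corrected H = 7.617292 / 0.996429 = 7.644594.
Step 5: Under H0, H ~ chi^2(3); p-value = 0.053957.
Step 6: alpha = 0.1. reject H0.

H = 7.6446, df = 3, p = 0.053957, reject H0.


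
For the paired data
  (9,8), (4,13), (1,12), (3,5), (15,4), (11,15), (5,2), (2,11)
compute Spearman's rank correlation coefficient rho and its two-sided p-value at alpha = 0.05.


Step 1: Rank x and y separately (midranks; no ties here).
rank(x): 9->6, 4->4, 1->1, 3->3, 15->8, 11->7, 5->5, 2->2
rank(y): 8->4, 13->7, 12->6, 5->3, 4->2, 15->8, 2->1, 11->5
Step 2: d_i = R_x(i) - R_y(i); compute d_i^2.
  (6-4)^2=4, (4-7)^2=9, (1-6)^2=25, (3-3)^2=0, (8-2)^2=36, (7-8)^2=1, (5-1)^2=16, (2-5)^2=9
sum(d^2) = 100.
Step 3: rho = 1 - 6*100 / (8*(8^2 - 1)) = 1 - 600/504 = -0.190476.
Step 4: Under H0, t = rho * sqrt((n-2)/(1-rho^2)) = -0.4753 ~ t(6).
Step 5: Two-sided p-value from the t-distribution with 6 df = 0.651401.
Step 6: alpha = 0.05. fail to reject H0.

rho = -0.1905, p = 0.651401, fail to reject H0 at alpha = 0.05.


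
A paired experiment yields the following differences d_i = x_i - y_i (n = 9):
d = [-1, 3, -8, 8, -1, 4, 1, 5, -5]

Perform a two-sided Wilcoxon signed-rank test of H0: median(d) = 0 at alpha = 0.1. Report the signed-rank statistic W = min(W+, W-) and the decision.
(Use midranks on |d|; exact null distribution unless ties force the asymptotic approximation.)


Step 1: Drop any zero differences (none here) and take |d_i|.
|d| = [1, 3, 8, 8, 1, 4, 1, 5, 5]
Step 2: Midrank |d_i| (ties get averaged ranks).
ranks: |1|->2, |3|->4, |8|->8.5, |8|->8.5, |1|->2, |4|->5, |1|->2, |5|->6.5, |5|->6.5
Step 3: Attach original signs; sum ranks with positive sign and with negative sign.
W+ = 4 + 8.5 + 5 + 2 + 6.5 = 26
W- = 2 + 8.5 + 2 + 6.5 = 19
(Check: W+ + W- = 45 should equal n(n+1)/2 = 45.)
Step 4: Test statistic W = min(W+, W-) = 19.
Step 5: Ties in |d|, so use the tie-corrected normal approximation.
        E[W] = n(n+1)/4 = 9*10/4 = 22.5.
        Tie groups: |d|=1 (t=3), |d|=5 (t=2), |d|=8 (t=2); sum(t^3 - t) = 36.
        Var[W] = n(n+1)(2n+1)/24 - sum(t^3-t)/48 = 1710/24 - 36/48 = 70.5.
        z = (W - E[W]) / sqrt(Var[W]) = (19 - 22.5) / 8.3964 = -0.4168.
        Two-sided p = 2*Phi(z) = 0.676793.
Step 6: alpha = 0.1. fail to reject H0.

W+ = 26, W- = 19, W = min = 19, p = 0.676793, fail to reject H0.


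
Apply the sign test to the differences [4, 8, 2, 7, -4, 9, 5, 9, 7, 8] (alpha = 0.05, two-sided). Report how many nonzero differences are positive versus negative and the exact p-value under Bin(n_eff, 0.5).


Step 1: Discard zero differences. Original n = 10; n_eff = number of nonzero differences = 10.
Nonzero differences (with sign): +4, +8, +2, +7, -4, +9, +5, +9, +7, +8
Step 2: Count signs: positive = 9, negative = 1.
Step 3: Under H0: P(positive) = 0.5, so the number of positives S ~ Bin(10, 0.5).
Step 4: Two-sided exact p-value = sum of Bin(10,0.5) probabilities at or below the observed probability = 0.021484.
Step 5: alpha = 0.05. reject H0.

n_eff = 10, pos = 9, neg = 1, p = 0.021484, reject H0.


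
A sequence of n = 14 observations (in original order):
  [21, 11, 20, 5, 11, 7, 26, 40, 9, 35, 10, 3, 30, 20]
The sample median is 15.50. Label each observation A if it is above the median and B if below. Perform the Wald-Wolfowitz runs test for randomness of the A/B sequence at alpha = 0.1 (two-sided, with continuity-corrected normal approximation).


Step 1: Compute median = 15.50; label A = above, B = below.
Labels in order: ABABBBAABABBAA  (n_A = 7, n_B = 7)
Step 2: Count runs R = 9.
Step 3: Under H0 (random ordering), E[R] = 2*n_A*n_B/(n_A+n_B) + 1 = 2*7*7/14 + 1 = 8.0000.
        Var[R] = 2*n_A*n_B*(2*n_A*n_B - n_A - n_B) / ((n_A+n_B)^2 * (n_A+n_B-1)) = 8232/2548 = 3.2308.
        SD[R] = 1.7974.
Step 4: Continuity-corrected z = (R - 0.5 - E[R]) / SD[R] = (9 - 0.5 - 8.0000) / 1.7974 = 0.2782.
Step 5: Two-sided p-value via normal approximation = 2*(1 - Phi(|z|)) = 0.780879.
Step 6: alpha = 0.1. fail to reject H0.

R = 9, z = 0.2782, p = 0.780879, fail to reject H0.


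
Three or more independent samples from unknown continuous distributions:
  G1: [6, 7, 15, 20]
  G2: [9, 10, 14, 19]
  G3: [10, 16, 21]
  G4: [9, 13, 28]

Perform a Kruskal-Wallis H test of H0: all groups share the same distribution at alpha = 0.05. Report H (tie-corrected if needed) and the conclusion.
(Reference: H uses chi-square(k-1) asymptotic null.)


Step 1: Combine all N = 14 observations and assign midranks.
sorted (value, group, rank): (6,G1,1), (7,G1,2), (9,G2,3.5), (9,G4,3.5), (10,G2,5.5), (10,G3,5.5), (13,G4,7), (14,G2,8), (15,G1,9), (16,G3,10), (19,G2,11), (20,G1,12), (21,G3,13), (28,G4,14)
Step 2: Sum ranks within each group.
R_1 = 24 (n_1 = 4)
R_2 = 28 (n_2 = 4)
R_3 = 28.5 (n_3 = 3)
R_4 = 24.5 (n_4 = 3)
Step 3: H = 12/(N(N+1)) * sum(R_i^2/n_i) - 3(N+1)
     = 12/(14*15) * (24^2/4 + 28^2/4 + 28.5^2/3 + 24.5^2/3) - 3*15
     = 0.057143 * 810.833 - 45
     = 1.333333.
Step 4: Ties present; correction factor C = 1 - 12/(14^3 - 14) = 0.995604. Corrected H = 1.333333 / 0.995604 = 1.339220.
Step 5: Under H0, H ~ chi^2(3); p-value = 0.719842.
Step 6: alpha = 0.05. fail to reject H0.

H = 1.3392, df = 3, p = 0.719842, fail to reject H0.


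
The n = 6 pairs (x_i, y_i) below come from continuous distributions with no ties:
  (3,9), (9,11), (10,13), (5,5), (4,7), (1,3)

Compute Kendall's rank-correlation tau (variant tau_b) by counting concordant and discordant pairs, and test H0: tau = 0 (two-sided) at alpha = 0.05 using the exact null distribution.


Step 1: Enumerate the 15 unordered pairs (i,j) with i<j and classify each by sign(x_j-x_i) * sign(y_j-y_i).
  (1,2):dx=+6,dy=+2->C; (1,3):dx=+7,dy=+4->C; (1,4):dx=+2,dy=-4->D; (1,5):dx=+1,dy=-2->D
  (1,6):dx=-2,dy=-6->C; (2,3):dx=+1,dy=+2->C; (2,4):dx=-4,dy=-6->C; (2,5):dx=-5,dy=-4->C
  (2,6):dx=-8,dy=-8->C; (3,4):dx=-5,dy=-8->C; (3,5):dx=-6,dy=-6->C; (3,6):dx=-9,dy=-10->C
  (4,5):dx=-1,dy=+2->D; (4,6):dx=-4,dy=-2->C; (5,6):dx=-3,dy=-4->C
Step 2: C = 12, D = 3, total pairs = 15.
Step 3: tau = (C - D)/(n(n-1)/2) = (12 - 3)/15 = 0.600000.
Step 4: Exact two-sided p-value (enumerate n! = 720 permutations of y under H0): p = 0.136111.
Step 5: alpha = 0.05. fail to reject H0.

tau_b = 0.6000 (C=12, D=3), p = 0.136111, fail to reject H0.


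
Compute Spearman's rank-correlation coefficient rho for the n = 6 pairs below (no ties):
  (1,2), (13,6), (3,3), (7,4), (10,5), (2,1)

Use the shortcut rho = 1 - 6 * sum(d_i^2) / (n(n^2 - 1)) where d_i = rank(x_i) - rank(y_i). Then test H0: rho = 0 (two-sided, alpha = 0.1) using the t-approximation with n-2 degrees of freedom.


Step 1: Rank x and y separately (midranks; no ties here).
rank(x): 1->1, 13->6, 3->3, 7->4, 10->5, 2->2
rank(y): 2->2, 6->6, 3->3, 4->4, 5->5, 1->1
Step 2: d_i = R_x(i) - R_y(i); compute d_i^2.
  (1-2)^2=1, (6-6)^2=0, (3-3)^2=0, (4-4)^2=0, (5-5)^2=0, (2-1)^2=1
sum(d^2) = 2.
Step 3: rho = 1 - 6*2 / (6*(6^2 - 1)) = 1 - 12/210 = 0.942857.
Step 4: Under H0, t = rho * sqrt((n-2)/(1-rho^2)) = 5.6595 ~ t(4).
Step 5: Two-sided p-value from the t-distribution with 4 df = 0.004805.
Step 6: alpha = 0.1. reject H0.

rho = 0.9429, p = 0.004805, reject H0 at alpha = 0.1.


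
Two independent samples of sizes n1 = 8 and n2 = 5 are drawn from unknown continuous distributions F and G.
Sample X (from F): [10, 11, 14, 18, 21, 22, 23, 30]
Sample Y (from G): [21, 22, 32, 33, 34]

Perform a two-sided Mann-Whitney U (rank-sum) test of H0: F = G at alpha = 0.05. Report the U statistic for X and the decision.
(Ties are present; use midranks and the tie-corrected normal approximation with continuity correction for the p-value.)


Step 1: Combine and sort all 13 observations; assign midranks.
sorted (value, group): (10,X), (11,X), (14,X), (18,X), (21,X), (21,Y), (22,X), (22,Y), (23,X), (30,X), (32,Y), (33,Y), (34,Y)
ranks: 10->1, 11->2, 14->3, 18->4, 21->5.5, 21->5.5, 22->7.5, 22->7.5, 23->9, 30->10, 32->11, 33->12, 34->13
Step 2: Rank sum for X: R1 = 1 + 2 + 3 + 4 + 5.5 + 7.5 + 9 + 10 = 42.
Step 3: U_X = R1 - n1(n1+1)/2 = 42 - 8*9/2 = 42 - 36 = 6.
       U_Y = n1*n2 - U_X = 40 - 6 = 34.
Step 4: Ties are present, so use the tie-corrected normal approximation (with continuity correction) for the p-value.
Step 5: p-value = 0.047519; compare to alpha = 0.05. reject H0.

U_X = 6, p = 0.047519, reject H0 at alpha = 0.05.


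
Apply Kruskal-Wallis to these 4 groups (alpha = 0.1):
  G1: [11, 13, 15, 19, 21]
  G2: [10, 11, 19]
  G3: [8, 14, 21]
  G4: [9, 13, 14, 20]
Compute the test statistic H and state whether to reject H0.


Step 1: Combine all N = 15 observations and assign midranks.
sorted (value, group, rank): (8,G3,1), (9,G4,2), (10,G2,3), (11,G1,4.5), (11,G2,4.5), (13,G1,6.5), (13,G4,6.5), (14,G3,8.5), (14,G4,8.5), (15,G1,10), (19,G1,11.5), (19,G2,11.5), (20,G4,13), (21,G1,14.5), (21,G3,14.5)
Step 2: Sum ranks within each group.
R_1 = 47 (n_1 = 5)
R_2 = 19 (n_2 = 3)
R_3 = 24 (n_3 = 3)
R_4 = 30 (n_4 = 4)
Step 3: H = 12/(N(N+1)) * sum(R_i^2/n_i) - 3(N+1)
     = 12/(15*16) * (47^2/5 + 19^2/3 + 24^2/3 + 30^2/4) - 3*16
     = 0.050000 * 979.133 - 48
     = 0.956667.
Step 4: Ties present; correction factor C = 1 - 30/(15^3 - 15) = 0.991071. Corrected H = 0.956667 / 0.991071 = 0.965285.
Step 5: Under H0, H ~ chi^2(3); p-value = 0.809651.
Step 6: alpha = 0.1. fail to reject H0.

H = 0.9653, df = 3, p = 0.809651, fail to reject H0.


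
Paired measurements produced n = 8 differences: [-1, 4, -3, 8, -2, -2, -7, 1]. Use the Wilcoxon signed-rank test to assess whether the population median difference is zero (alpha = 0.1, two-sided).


Step 1: Drop any zero differences (none here) and take |d_i|.
|d| = [1, 4, 3, 8, 2, 2, 7, 1]
Step 2: Midrank |d_i| (ties get averaged ranks).
ranks: |1|->1.5, |4|->6, |3|->5, |8|->8, |2|->3.5, |2|->3.5, |7|->7, |1|->1.5
Step 3: Attach original signs; sum ranks with positive sign and with negative sign.
W+ = 6 + 8 + 1.5 = 15.5
W- = 1.5 + 5 + 3.5 + 3.5 + 7 = 20.5
(Check: W+ + W- = 36 should equal n(n+1)/2 = 36.)
Step 4: Test statistic W = min(W+, W-) = 15.5.
Step 5: Ties in |d|, so use the tie-corrected normal approximation.
        E[W] = n(n+1)/4 = 8*9/4 = 18.
        Tie groups: |d|=1 (t=2), |d|=2 (t=2); sum(t^3 - t) = 12.
        Var[W] = n(n+1)(2n+1)/24 - sum(t^3-t)/48 = 1224/24 - 12/48 = 50.75.
        z = (W - E[W]) / sqrt(Var[W]) = (15.5 - 18) / 7.1239 = -0.3509.
        Two-sided p = 2*Phi(z) = 0.725640.
Step 6: alpha = 0.1. fail to reject H0.

W+ = 15.5, W- = 20.5, W = min = 15.5, p = 0.725640, fail to reject H0.
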